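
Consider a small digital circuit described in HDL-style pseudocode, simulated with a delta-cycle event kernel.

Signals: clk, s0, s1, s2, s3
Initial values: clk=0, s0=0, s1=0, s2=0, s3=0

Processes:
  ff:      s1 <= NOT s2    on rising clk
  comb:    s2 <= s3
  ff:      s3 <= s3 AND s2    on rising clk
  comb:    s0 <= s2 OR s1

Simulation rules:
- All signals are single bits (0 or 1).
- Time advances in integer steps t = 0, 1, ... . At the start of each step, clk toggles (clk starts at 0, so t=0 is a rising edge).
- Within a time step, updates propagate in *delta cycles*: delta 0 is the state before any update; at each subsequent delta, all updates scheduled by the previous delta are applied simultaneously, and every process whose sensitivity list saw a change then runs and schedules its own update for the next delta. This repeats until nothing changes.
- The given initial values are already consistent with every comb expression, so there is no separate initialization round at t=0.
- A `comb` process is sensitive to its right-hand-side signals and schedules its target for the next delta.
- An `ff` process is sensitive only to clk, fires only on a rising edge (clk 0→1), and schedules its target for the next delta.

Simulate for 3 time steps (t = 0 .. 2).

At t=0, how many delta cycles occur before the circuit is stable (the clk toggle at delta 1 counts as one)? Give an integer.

[bits: s3,s2,clk,s0,s1]
t=0: Δ0=00000 Δ1=00100 Δ2=00101 Δ3=00111 | 3Δ
t=1: Δ0=00111 Δ1=00011 | 1Δ
t=2: Δ0=00011 Δ1=00111 | 1Δ

3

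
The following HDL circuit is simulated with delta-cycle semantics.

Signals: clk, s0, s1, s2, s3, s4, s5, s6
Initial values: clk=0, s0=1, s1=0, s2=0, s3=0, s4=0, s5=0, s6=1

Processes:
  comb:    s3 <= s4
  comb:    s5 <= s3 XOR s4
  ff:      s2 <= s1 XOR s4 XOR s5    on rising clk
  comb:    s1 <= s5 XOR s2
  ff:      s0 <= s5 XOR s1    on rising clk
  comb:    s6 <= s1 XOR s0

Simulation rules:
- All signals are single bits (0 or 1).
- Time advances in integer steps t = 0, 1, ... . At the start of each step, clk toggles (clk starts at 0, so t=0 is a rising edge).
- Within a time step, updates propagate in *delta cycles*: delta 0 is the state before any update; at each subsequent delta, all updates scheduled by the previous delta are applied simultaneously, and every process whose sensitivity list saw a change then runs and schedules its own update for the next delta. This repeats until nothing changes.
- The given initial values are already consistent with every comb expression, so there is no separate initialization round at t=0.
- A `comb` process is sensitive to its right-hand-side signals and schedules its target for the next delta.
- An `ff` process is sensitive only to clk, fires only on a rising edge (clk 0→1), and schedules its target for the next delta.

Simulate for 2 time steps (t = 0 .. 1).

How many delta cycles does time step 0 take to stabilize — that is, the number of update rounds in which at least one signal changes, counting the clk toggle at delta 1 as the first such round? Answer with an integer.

3

t0.Δ0 clk=0 s6=1 s3=0 s0=1 s5=0 s2=0 s4=0 s1=0
t0.Δ1 clk=1 s6=1 s3=0 s0=1 s5=0 s2=0 s4=0 s1=0
t0.Δ2 clk=1 s6=1 s3=0 s0=0 s5=0 s2=0 s4=0 s1=0
t0.Δ3 clk=1 s6=0 s3=0 s0=0 s5=0 s2=0 s4=0 s1=0
t1.Δ0 clk=1 s6=0 s3=0 s0=0 s5=0 s2=0 s4=0 s1=0
t1.Δ1 clk=0 s6=0 s3=0 s0=0 s5=0 s2=0 s4=0 s1=0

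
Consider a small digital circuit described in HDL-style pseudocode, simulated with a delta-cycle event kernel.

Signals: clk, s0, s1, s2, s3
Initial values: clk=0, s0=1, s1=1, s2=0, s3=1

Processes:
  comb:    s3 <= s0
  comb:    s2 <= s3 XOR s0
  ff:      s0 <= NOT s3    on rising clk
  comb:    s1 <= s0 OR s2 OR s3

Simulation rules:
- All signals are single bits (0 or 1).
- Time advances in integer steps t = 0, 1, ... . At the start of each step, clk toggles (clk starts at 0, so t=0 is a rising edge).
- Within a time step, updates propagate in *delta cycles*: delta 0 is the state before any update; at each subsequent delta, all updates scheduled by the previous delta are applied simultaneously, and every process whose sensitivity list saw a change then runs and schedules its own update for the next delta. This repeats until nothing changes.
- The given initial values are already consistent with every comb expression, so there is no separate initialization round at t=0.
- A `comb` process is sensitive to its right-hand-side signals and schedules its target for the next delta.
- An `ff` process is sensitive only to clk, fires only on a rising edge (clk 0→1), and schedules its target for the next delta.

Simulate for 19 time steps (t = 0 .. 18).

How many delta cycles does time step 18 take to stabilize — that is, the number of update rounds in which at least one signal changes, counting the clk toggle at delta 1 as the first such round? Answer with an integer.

t=0 Δ0: s1=1 s0=1 clk=0 s2=0 s3=1
  Δ1: clk:0→1
  Δ2: s0:1→0
  Δ3: s2:0→1, s3:1→0
  Δ4: s2:1→0
  Δ5: s1:1→0
  (5Δ to stable)
t=1 Δ0: s1=0 s0=0 clk=1 s2=0 s3=0
  Δ1: clk:1→0
  (1Δ to stable)
t=2 Δ0: s1=0 s0=0 clk=0 s2=0 s3=0
  Δ1: clk:0→1
  Δ2: s0:0→1
  Δ3: s1:0→1, s2:0→1, s3:0→1
  Δ4: s2:1→0
  (4Δ to stable)
t=3 Δ0: s1=1 s0=1 clk=1 s2=0 s3=1
  Δ1: clk:1→0
  (1Δ to stable)
t=4 Δ0: s1=1 s0=1 clk=0 s2=0 s3=1
  Δ1: clk:0→1
  Δ2: s0:1→0
  Δ3: s2:0→1, s3:1→0
  Δ4: s2:1→0
  Δ5: s1:1→0
  (5Δ to stable)
t=5 Δ0: s1=0 s0=0 clk=1 s2=0 s3=0
  Δ1: clk:1→0
  (1Δ to stable)
t=6 Δ0: s1=0 s0=0 clk=0 s2=0 s3=0
  Δ1: clk:0→1
  Δ2: s0:0→1
  Δ3: s1:0→1, s2:0→1, s3:0→1
  Δ4: s2:1→0
  (4Δ to stable)
t=7 Δ0: s1=1 s0=1 clk=1 s2=0 s3=1
  Δ1: clk:1→0
  (1Δ to stable)
t=8 Δ0: s1=1 s0=1 clk=0 s2=0 s3=1
  Δ1: clk:0→1
  Δ2: s0:1→0
  Δ3: s2:0→1, s3:1→0
  Δ4: s2:1→0
  Δ5: s1:1→0
  (5Δ to stable)
t=9 Δ0: s1=0 s0=0 clk=1 s2=0 s3=0
  Δ1: clk:1→0
  (1Δ to stable)
t=10 Δ0: s1=0 s0=0 clk=0 s2=0 s3=0
  Δ1: clk:0→1
  Δ2: s0:0→1
  Δ3: s1:0→1, s2:0→1, s3:0→1
  Δ4: s2:1→0
  (4Δ to stable)
t=11 Δ0: s1=1 s0=1 clk=1 s2=0 s3=1
  Δ1: clk:1→0
  (1Δ to stable)
t=12 Δ0: s1=1 s0=1 clk=0 s2=0 s3=1
  Δ1: clk:0→1
  Δ2: s0:1→0
  Δ3: s2:0→1, s3:1→0
  Δ4: s2:1→0
  Δ5: s1:1→0
  (5Δ to stable)
t=13 Δ0: s1=0 s0=0 clk=1 s2=0 s3=0
  Δ1: clk:1→0
  (1Δ to stable)
t=14 Δ0: s1=0 s0=0 clk=0 s2=0 s3=0
  Δ1: clk:0→1
  Δ2: s0:0→1
  Δ3: s1:0→1, s2:0→1, s3:0→1
  Δ4: s2:1→0
  (4Δ to stable)
t=15 Δ0: s1=1 s0=1 clk=1 s2=0 s3=1
  Δ1: clk:1→0
  (1Δ to stable)
t=16 Δ0: s1=1 s0=1 clk=0 s2=0 s3=1
  Δ1: clk:0→1
  Δ2: s0:1→0
  Δ3: s2:0→1, s3:1→0
  Δ4: s2:1→0
  Δ5: s1:1→0
  (5Δ to stable)
t=17 Δ0: s1=0 s0=0 clk=1 s2=0 s3=0
  Δ1: clk:1→0
  (1Δ to stable)
t=18 Δ0: s1=0 s0=0 clk=0 s2=0 s3=0
  Δ1: clk:0→1
  Δ2: s0:0→1
  Δ3: s1:0→1, s2:0→1, s3:0→1
  Δ4: s2:1→0
  (4Δ to stable)

4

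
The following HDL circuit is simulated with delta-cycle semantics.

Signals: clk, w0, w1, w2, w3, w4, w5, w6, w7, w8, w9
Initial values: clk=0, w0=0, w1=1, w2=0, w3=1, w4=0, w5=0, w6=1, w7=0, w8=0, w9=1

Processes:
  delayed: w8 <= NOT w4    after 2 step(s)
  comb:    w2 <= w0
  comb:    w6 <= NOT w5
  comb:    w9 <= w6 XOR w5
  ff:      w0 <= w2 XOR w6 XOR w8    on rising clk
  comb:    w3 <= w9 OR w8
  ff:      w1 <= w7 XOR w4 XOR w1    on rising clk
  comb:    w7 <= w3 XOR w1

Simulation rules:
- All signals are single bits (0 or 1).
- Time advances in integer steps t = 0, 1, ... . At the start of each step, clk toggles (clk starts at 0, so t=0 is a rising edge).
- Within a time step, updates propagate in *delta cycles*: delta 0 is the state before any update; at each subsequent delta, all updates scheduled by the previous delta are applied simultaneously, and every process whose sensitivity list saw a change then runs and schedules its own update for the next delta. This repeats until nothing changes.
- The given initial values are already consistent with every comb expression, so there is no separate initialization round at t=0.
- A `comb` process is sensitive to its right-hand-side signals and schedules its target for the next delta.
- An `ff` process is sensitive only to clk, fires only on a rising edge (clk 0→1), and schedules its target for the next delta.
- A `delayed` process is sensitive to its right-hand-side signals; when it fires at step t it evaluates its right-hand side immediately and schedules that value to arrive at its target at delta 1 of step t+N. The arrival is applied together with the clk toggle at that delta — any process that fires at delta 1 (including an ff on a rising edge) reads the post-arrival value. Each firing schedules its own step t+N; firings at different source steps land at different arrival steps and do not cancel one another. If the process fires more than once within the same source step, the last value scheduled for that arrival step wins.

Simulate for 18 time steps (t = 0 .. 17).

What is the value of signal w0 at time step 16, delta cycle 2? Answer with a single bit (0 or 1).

1

[bits: w0,w5,w7,w1,w6,w8,w9,w4,clk,w2,w3]
t=0: Δ0=00011010001 Δ1=00011010101 Δ2=10011010101 Δ3=10011010111 | 3Δ
t=1: Δ0=10011010111 Δ1=10011010011 | 1Δ
t=2: Δ0=10011010011 Δ1=10011010111 Δ2=00011010111 Δ3=00011010101 | 3Δ
t=3: Δ0=00011010101 Δ1=00011010001 | 1Δ
t=4: Δ0=00011010001 Δ1=00011010101 Δ2=10011010101 Δ3=10011010111 | 3Δ
t=5: Δ0=10011010111 Δ1=10011010011 | 1Δ
t=6: Δ0=10011010011 Δ1=10011010111 Δ2=00011010111 Δ3=00011010101 | 3Δ
t=7: Δ0=00011010101 Δ1=00011010001 | 1Δ
t=8: Δ0=00011010001 Δ1=00011010101 Δ2=10011010101 Δ3=10011010111 | 3Δ
t=9: Δ0=10011010111 Δ1=10011010011 | 1Δ
t=10: Δ0=10011010011 Δ1=10011010111 Δ2=00011010111 Δ3=00011010101 | 3Δ
t=11: Δ0=00011010101 Δ1=00011010001 | 1Δ
t=12: Δ0=00011010001 Δ1=00011010101 Δ2=10011010101 Δ3=10011010111 | 3Δ
t=13: Δ0=10011010111 Δ1=10011010011 | 1Δ
t=14: Δ0=10011010011 Δ1=10011010111 Δ2=00011010111 Δ3=00011010101 | 3Δ
t=15: Δ0=00011010101 Δ1=00011010001 | 1Δ
t=16: Δ0=00011010001 Δ1=00011010101 Δ2=10011010101 Δ3=10011010111 | 3Δ
t=17: Δ0=10011010111 Δ1=10011010011 | 1Δ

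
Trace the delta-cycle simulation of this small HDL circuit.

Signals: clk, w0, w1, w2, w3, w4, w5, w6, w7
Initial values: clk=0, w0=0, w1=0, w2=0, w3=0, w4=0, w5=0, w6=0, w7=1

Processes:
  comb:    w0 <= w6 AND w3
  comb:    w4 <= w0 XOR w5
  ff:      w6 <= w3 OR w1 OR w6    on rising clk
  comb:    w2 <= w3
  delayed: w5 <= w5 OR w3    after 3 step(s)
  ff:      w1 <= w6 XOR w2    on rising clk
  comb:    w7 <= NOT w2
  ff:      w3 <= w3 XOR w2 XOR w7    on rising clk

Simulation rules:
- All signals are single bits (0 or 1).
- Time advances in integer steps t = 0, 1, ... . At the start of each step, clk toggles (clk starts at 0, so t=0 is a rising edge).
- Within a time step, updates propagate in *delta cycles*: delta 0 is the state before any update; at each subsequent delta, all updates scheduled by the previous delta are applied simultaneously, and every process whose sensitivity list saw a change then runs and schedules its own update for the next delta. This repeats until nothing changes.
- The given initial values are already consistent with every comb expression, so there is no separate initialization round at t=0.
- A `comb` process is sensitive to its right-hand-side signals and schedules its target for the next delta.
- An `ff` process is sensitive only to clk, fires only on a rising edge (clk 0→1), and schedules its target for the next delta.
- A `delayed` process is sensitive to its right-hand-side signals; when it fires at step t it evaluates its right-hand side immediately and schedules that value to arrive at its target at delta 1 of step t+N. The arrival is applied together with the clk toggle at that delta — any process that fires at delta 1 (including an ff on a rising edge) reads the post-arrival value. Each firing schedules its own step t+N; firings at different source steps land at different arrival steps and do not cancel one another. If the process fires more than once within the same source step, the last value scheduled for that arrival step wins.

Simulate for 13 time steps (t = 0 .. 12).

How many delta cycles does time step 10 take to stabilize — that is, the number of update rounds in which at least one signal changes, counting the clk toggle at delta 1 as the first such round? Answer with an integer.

4

t=0 Δ0: w0=0 w1=0 w5=0 w3=0 w7=1 w4=0 clk=0 w2=0 w6=0
  Δ1: clk:0→1
  Δ2: w3:0→1
  Δ3: w2:0→1
  Δ4: w7:1→0
  (4Δ to stable)
t=1 Δ0: w0=0 w1=0 w5=0 w3=1 w7=0 w4=0 clk=1 w2=1 w6=0
  Δ1: clk:1→0
  (1Δ to stable)
t=2 Δ0: w0=0 w1=0 w5=0 w3=1 w7=0 w4=0 clk=0 w2=1 w6=0
  Δ1: clk:0→1
  Δ2: w1:0→1, w3:1→0, w6:0→1
  Δ3: w2:1→0
  Δ4: w7:0→1
  (4Δ to stable)
t=3 Δ0: w0=0 w1=1 w5=0 w3=0 w7=1 w4=0 clk=1 w2=0 w6=1
  Δ1: w5:0→1, clk:1→0
  Δ2: w4:0→1
  (2Δ to stable)
t=4 Δ0: w0=0 w1=1 w5=1 w3=0 w7=1 w4=1 clk=0 w2=0 w6=1
  Δ1: clk:0→1
  Δ2: w3:0→1
  Δ3: w0:0→1, w2:0→1
  Δ4: w7:1→0, w4:1→0
  (4Δ to stable)
t=5 Δ0: w0=1 w1=1 w5=1 w3=1 w7=0 w4=0 clk=1 w2=1 w6=1
  Δ1: w5:1→0, clk:1→0
  Δ2: w4:0→1
  (2Δ to stable)
t=6 Δ0: w0=1 w1=1 w5=0 w3=1 w7=0 w4=1 clk=0 w2=1 w6=1
  Δ1: w5:0→1, clk:0→1
  Δ2: w1:1→0, w3:1→0, w4:1→0
  Δ3: w0:1→0, w2:1→0
  Δ4: w7:0→1, w4:0→1
  (4Δ to stable)
t=7 Δ0: w0=0 w1=0 w5=1 w3=0 w7=1 w4=1 clk=1 w2=0 w6=1
  Δ1: clk:1→0
  (1Δ to stable)
t=8 Δ0: w0=0 w1=0 w5=1 w3=0 w7=1 w4=1 clk=0 w2=0 w6=1
  Δ1: clk:0→1
  Δ2: w1:0→1, w3:0→1
  Δ3: w0:0→1, w2:0→1
  Δ4: w7:1→0, w4:1→0
  (4Δ to stable)
t=9 Δ0: w0=1 w1=1 w5=1 w3=1 w7=0 w4=0 clk=1 w2=1 w6=1
  Δ1: clk:1→0
  (1Δ to stable)
t=10 Δ0: w0=1 w1=1 w5=1 w3=1 w7=0 w4=0 clk=0 w2=1 w6=1
  Δ1: clk:0→1
  Δ2: w1:1→0, w3:1→0
  Δ3: w0:1→0, w2:1→0
  Δ4: w7:0→1, w4:0→1
  (4Δ to stable)
t=11 Δ0: w0=0 w1=0 w5=1 w3=0 w7=1 w4=1 clk=1 w2=0 w6=1
  Δ1: clk:1→0
  (1Δ to stable)
t=12 Δ0: w0=0 w1=0 w5=1 w3=0 w7=1 w4=1 clk=0 w2=0 w6=1
  Δ1: clk:0→1
  Δ2: w1:0→1, w3:0→1
  Δ3: w0:0→1, w2:0→1
  Δ4: w7:1→0, w4:1→0
  (4Δ to stable)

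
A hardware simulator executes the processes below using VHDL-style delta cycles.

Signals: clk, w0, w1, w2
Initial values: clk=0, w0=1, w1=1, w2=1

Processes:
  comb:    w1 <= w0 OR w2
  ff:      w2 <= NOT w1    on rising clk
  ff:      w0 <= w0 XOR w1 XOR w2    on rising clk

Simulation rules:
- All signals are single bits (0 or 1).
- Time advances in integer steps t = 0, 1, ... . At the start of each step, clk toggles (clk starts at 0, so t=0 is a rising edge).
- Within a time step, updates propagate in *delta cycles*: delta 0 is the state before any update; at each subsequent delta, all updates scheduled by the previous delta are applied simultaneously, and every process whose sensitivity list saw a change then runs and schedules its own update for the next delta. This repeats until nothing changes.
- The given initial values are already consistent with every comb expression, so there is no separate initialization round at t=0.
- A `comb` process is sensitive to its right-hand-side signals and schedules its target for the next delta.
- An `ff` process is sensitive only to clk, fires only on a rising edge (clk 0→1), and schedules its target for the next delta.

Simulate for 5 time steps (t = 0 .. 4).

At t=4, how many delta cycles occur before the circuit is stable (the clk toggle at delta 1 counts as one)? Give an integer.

3

t=0 Δ0: w2=1 w1=1 w0=1 clk=0
  Δ1: clk:0→1
  Δ2: w2:1→0
  (2Δ to stable)
t=1 Δ0: w2=0 w1=1 w0=1 clk=1
  Δ1: clk:1→0
  (1Δ to stable)
t=2 Δ0: w2=0 w1=1 w0=1 clk=0
  Δ1: clk:0→1
  Δ2: w0:1→0
  Δ3: w1:1→0
  (3Δ to stable)
t=3 Δ0: w2=0 w1=0 w0=0 clk=1
  Δ1: clk:1→0
  (1Δ to stable)
t=4 Δ0: w2=0 w1=0 w0=0 clk=0
  Δ1: clk:0→1
  Δ2: w2:0→1
  Δ3: w1:0→1
  (3Δ to stable)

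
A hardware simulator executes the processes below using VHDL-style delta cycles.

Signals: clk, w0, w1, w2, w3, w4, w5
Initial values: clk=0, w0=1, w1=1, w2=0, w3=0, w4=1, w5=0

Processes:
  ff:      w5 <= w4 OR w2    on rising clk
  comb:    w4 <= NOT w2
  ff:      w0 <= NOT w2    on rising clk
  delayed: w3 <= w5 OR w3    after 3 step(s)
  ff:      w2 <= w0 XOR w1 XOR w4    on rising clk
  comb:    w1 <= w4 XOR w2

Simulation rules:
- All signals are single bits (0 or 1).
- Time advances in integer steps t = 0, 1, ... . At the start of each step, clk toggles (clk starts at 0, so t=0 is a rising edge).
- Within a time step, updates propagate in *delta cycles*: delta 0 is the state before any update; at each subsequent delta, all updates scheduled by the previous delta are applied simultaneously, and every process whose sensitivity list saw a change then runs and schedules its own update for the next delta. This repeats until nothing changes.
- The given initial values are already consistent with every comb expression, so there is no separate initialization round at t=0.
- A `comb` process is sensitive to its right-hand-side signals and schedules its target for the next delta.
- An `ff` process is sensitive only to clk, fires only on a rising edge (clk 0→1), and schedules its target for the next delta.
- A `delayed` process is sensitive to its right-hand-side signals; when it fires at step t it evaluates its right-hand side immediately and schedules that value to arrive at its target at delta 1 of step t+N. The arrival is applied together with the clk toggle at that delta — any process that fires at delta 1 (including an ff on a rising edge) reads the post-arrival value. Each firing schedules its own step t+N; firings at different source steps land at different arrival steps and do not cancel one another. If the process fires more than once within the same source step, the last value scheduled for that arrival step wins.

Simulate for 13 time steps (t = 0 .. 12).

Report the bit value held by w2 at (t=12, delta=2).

1

t=0 Δ0: w0=1 w5=0 w3=0 clk=0 w2=0 w1=1 w4=1
  Δ1: clk:0→1
  Δ2: w5:0→1, w2:0→1
  Δ3: w1:1→0, w4:1→0
  Δ4: w1:0→1
  (4Δ to stable)
t=1 Δ0: w0=1 w5=1 w3=0 clk=1 w2=1 w1=1 w4=0
  Δ1: clk:1→0
  (1Δ to stable)
t=2 Δ0: w0=1 w5=1 w3=0 clk=0 w2=1 w1=1 w4=0
  Δ1: clk:0→1
  Δ2: w0:1→0, w2:1→0
  Δ3: w1:1→0, w4:0→1
  Δ4: w1:0→1
  (4Δ to stable)
t=3 Δ0: w0=0 w5=1 w3=0 clk=1 w2=0 w1=1 w4=1
  Δ1: w3:0→1, clk:1→0
  (1Δ to stable)
t=4 Δ0: w0=0 w5=1 w3=1 clk=0 w2=0 w1=1 w4=1
  Δ1: clk:0→1
  Δ2: w0:0→1
  (2Δ to stable)
t=5 Δ0: w0=1 w5=1 w3=1 clk=1 w2=0 w1=1 w4=1
  Δ1: clk:1→0
  (1Δ to stable)
t=6 Δ0: w0=1 w5=1 w3=1 clk=0 w2=0 w1=1 w4=1
  Δ1: clk:0→1
  Δ2: w2:0→1
  Δ3: w1:1→0, w4:1→0
  Δ4: w1:0→1
  (4Δ to stable)
t=7 Δ0: w0=1 w5=1 w3=1 clk=1 w2=1 w1=1 w4=0
  Δ1: clk:1→0
  (1Δ to stable)
t=8 Δ0: w0=1 w5=1 w3=1 clk=0 w2=1 w1=1 w4=0
  Δ1: clk:0→1
  Δ2: w0:1→0, w2:1→0
  Δ3: w1:1→0, w4:0→1
  Δ4: w1:0→1
  (4Δ to stable)
t=9 Δ0: w0=0 w5=1 w3=1 clk=1 w2=0 w1=1 w4=1
  Δ1: clk:1→0
  (1Δ to stable)
t=10 Δ0: w0=0 w5=1 w3=1 clk=0 w2=0 w1=1 w4=1
  Δ1: clk:0→1
  Δ2: w0:0→1
  (2Δ to stable)
t=11 Δ0: w0=1 w5=1 w3=1 clk=1 w2=0 w1=1 w4=1
  Δ1: clk:1→0
  (1Δ to stable)
t=12 Δ0: w0=1 w5=1 w3=1 clk=0 w2=0 w1=1 w4=1
  Δ1: clk:0→1
  Δ2: w2:0→1
  Δ3: w1:1→0, w4:1→0
  Δ4: w1:0→1
  (4Δ to stable)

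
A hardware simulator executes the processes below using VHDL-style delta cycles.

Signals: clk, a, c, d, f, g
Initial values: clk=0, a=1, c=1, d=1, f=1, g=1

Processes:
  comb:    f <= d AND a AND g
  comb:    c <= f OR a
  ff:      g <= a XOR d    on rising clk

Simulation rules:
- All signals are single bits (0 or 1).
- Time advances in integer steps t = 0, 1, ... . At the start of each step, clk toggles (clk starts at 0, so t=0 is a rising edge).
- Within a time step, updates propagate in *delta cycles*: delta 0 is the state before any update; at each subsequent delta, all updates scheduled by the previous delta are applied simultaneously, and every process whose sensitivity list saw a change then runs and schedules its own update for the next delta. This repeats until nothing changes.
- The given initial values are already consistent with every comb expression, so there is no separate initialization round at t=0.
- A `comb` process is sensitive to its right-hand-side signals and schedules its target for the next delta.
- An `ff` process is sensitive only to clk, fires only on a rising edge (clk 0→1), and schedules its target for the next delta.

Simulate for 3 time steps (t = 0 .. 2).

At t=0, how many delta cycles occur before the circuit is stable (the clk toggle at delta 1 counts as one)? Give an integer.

3

[bits: f,d,a,c,g,clk]
t=0: Δ0=111110 Δ1=111111 Δ2=111101 Δ3=011101 | 3Δ
t=1: Δ0=011101 Δ1=011100 | 1Δ
t=2: Δ0=011100 Δ1=011101 | 1Δ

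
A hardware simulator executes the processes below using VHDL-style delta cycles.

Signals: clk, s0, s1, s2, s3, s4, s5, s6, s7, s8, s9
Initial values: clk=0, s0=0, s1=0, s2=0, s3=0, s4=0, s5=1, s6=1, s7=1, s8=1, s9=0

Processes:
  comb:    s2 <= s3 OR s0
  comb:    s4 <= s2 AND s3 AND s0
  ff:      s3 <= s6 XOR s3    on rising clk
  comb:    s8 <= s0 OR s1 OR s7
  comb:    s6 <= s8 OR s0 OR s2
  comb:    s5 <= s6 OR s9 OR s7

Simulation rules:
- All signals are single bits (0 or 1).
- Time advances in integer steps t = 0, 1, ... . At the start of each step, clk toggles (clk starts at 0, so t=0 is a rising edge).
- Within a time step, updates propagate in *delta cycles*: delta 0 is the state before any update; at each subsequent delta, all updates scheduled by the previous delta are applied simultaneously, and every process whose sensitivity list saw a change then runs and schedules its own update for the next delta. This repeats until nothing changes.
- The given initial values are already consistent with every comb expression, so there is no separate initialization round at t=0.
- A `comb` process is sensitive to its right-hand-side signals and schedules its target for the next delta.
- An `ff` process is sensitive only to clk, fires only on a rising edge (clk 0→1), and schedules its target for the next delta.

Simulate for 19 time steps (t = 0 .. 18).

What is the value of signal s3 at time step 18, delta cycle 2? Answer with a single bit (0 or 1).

[bits: s1,s3,s9,s0,s5,s7,s2,s4,s8,s6,clk]
t=0: Δ0=00001100110 Δ1=00001100111 Δ2=01001100111 Δ3=01001110111 | 3Δ
t=1: Δ0=01001110111 Δ1=01001110110 | 1Δ
t=2: Δ0=01001110110 Δ1=01001110111 Δ2=00001110111 Δ3=00001100111 | 3Δ
t=3: Δ0=00001100111 Δ1=00001100110 | 1Δ
t=4: Δ0=00001100110 Δ1=00001100111 Δ2=01001100111 Δ3=01001110111 | 3Δ
t=5: Δ0=01001110111 Δ1=01001110110 | 1Δ
t=6: Δ0=01001110110 Δ1=01001110111 Δ2=00001110111 Δ3=00001100111 | 3Δ
t=7: Δ0=00001100111 Δ1=00001100110 | 1Δ
t=8: Δ0=00001100110 Δ1=00001100111 Δ2=01001100111 Δ3=01001110111 | 3Δ
t=9: Δ0=01001110111 Δ1=01001110110 | 1Δ
t=10: Δ0=01001110110 Δ1=01001110111 Δ2=00001110111 Δ3=00001100111 | 3Δ
t=11: Δ0=00001100111 Δ1=00001100110 | 1Δ
t=12: Δ0=00001100110 Δ1=00001100111 Δ2=01001100111 Δ3=01001110111 | 3Δ
t=13: Δ0=01001110111 Δ1=01001110110 | 1Δ
t=14: Δ0=01001110110 Δ1=01001110111 Δ2=00001110111 Δ3=00001100111 | 3Δ
t=15: Δ0=00001100111 Δ1=00001100110 | 1Δ
t=16: Δ0=00001100110 Δ1=00001100111 Δ2=01001100111 Δ3=01001110111 | 3Δ
t=17: Δ0=01001110111 Δ1=01001110110 | 1Δ
t=18: Δ0=01001110110 Δ1=01001110111 Δ2=00001110111 Δ3=00001100111 | 3Δ

0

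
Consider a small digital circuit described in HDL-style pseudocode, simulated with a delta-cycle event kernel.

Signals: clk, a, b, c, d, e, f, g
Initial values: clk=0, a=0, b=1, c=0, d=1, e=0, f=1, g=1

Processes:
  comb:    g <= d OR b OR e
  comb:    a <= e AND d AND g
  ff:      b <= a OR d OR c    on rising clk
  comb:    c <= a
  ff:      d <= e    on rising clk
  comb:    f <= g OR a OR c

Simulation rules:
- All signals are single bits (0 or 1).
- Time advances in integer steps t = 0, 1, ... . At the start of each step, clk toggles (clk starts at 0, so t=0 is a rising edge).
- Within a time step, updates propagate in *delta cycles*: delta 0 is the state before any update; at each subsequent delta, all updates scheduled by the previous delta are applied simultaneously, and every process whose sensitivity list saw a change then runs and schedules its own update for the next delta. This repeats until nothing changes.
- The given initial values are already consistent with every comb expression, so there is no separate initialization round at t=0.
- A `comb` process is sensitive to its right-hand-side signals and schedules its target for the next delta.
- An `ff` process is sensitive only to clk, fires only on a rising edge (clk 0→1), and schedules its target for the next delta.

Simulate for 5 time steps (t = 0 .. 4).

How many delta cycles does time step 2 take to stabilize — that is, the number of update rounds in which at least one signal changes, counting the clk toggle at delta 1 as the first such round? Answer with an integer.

4

t0.Δ0 d=1 b=1 clk=0 f=1 a=0 c=0 e=0 g=1
t0.Δ1 d=1 b=1 clk=1 f=1 a=0 c=0 e=0 g=1
t0.Δ2 d=0 b=1 clk=1 f=1 a=0 c=0 e=0 g=1
t1.Δ0 d=0 b=1 clk=1 f=1 a=0 c=0 e=0 g=1
t1.Δ1 d=0 b=1 clk=0 f=1 a=0 c=0 e=0 g=1
t2.Δ0 d=0 b=1 clk=0 f=1 a=0 c=0 e=0 g=1
t2.Δ1 d=0 b=1 clk=1 f=1 a=0 c=0 e=0 g=1
t2.Δ2 d=0 b=0 clk=1 f=1 a=0 c=0 e=0 g=1
t2.Δ3 d=0 b=0 clk=1 f=1 a=0 c=0 e=0 g=0
t2.Δ4 d=0 b=0 clk=1 f=0 a=0 c=0 e=0 g=0
t3.Δ0 d=0 b=0 clk=1 f=0 a=0 c=0 e=0 g=0
t3.Δ1 d=0 b=0 clk=0 f=0 a=0 c=0 e=0 g=0
t4.Δ0 d=0 b=0 clk=0 f=0 a=0 c=0 e=0 g=0
t4.Δ1 d=0 b=0 clk=1 f=0 a=0 c=0 e=0 g=0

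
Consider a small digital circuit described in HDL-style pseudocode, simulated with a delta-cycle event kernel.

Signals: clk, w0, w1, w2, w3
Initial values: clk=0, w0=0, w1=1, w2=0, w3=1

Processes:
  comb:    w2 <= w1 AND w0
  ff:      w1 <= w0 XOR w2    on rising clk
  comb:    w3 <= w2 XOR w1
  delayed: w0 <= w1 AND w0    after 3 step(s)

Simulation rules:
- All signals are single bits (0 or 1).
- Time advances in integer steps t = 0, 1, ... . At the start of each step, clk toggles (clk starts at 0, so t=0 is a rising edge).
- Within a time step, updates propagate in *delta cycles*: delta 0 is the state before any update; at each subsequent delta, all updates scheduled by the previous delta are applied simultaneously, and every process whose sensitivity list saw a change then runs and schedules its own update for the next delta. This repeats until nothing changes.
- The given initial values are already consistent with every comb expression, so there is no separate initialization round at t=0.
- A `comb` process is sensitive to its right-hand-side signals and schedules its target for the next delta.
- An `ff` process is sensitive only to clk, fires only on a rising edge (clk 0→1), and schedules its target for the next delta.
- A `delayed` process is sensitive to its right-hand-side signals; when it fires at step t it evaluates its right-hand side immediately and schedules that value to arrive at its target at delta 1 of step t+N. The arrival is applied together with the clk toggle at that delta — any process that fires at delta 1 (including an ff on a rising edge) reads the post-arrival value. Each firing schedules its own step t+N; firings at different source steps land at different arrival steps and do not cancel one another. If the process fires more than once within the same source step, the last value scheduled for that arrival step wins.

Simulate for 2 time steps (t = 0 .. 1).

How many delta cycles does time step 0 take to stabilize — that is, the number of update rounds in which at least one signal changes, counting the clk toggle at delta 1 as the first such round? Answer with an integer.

3

t=0 Δ0: w3=1 w2=0 clk=0 w1=1 w0=0
  Δ1: clk:0→1
  Δ2: w1:1→0
  Δ3: w3:1→0
  (3Δ to stable)
t=1 Δ0: w3=0 w2=0 clk=1 w1=0 w0=0
  Δ1: clk:1→0
  (1Δ to stable)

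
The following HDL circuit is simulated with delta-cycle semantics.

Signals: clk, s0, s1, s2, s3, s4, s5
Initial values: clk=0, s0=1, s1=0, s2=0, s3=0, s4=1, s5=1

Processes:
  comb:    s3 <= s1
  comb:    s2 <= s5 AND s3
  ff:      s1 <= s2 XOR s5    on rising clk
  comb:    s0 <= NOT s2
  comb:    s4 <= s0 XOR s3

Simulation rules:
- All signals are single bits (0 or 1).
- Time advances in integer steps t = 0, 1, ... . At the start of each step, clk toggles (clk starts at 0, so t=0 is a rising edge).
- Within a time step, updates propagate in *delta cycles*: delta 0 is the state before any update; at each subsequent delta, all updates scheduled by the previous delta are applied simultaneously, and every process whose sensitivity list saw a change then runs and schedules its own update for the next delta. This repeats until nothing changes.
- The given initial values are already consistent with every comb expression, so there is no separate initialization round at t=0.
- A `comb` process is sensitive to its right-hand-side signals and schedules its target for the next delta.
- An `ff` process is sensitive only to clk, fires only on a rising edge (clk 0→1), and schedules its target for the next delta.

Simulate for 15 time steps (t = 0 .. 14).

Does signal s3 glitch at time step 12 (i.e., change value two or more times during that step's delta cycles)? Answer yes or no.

no

[bits: clk,s2,s0,s5,s4,s3,s1]
t=0: Δ0=0011100 Δ1=1011100 Δ2=1011101 Δ3=1011111 Δ4=1111011 Δ5=1101011 Δ6=1101111 | 6Δ
t=1: Δ0=1101111 Δ1=0101111 | 1Δ
t=2: Δ0=0101111 Δ1=1101111 Δ2=1101110 Δ3=1101100 Δ4=1001000 Δ5=1011000 Δ6=1011100 | 6Δ
t=3: Δ0=1011100 Δ1=0011100 | 1Δ
t=4: Δ0=0011100 Δ1=1011100 Δ2=1011101 Δ3=1011111 Δ4=1111011 Δ5=1101011 Δ6=1101111 | 6Δ
t=5: Δ0=1101111 Δ1=0101111 | 1Δ
t=6: Δ0=0101111 Δ1=1101111 Δ2=1101110 Δ3=1101100 Δ4=1001000 Δ5=1011000 Δ6=1011100 | 6Δ
t=7: Δ0=1011100 Δ1=0011100 | 1Δ
t=8: Δ0=0011100 Δ1=1011100 Δ2=1011101 Δ3=1011111 Δ4=1111011 Δ5=1101011 Δ6=1101111 | 6Δ
t=9: Δ0=1101111 Δ1=0101111 | 1Δ
t=10: Δ0=0101111 Δ1=1101111 Δ2=1101110 Δ3=1101100 Δ4=1001000 Δ5=1011000 Δ6=1011100 | 6Δ
t=11: Δ0=1011100 Δ1=0011100 | 1Δ
t=12: Δ0=0011100 Δ1=1011100 Δ2=1011101 Δ3=1011111 Δ4=1111011 Δ5=1101011 Δ6=1101111 | 6Δ
t=13: Δ0=1101111 Δ1=0101111 | 1Δ
t=14: Δ0=0101111 Δ1=1101111 Δ2=1101110 Δ3=1101100 Δ4=1001000 Δ5=1011000 Δ6=1011100 | 6Δ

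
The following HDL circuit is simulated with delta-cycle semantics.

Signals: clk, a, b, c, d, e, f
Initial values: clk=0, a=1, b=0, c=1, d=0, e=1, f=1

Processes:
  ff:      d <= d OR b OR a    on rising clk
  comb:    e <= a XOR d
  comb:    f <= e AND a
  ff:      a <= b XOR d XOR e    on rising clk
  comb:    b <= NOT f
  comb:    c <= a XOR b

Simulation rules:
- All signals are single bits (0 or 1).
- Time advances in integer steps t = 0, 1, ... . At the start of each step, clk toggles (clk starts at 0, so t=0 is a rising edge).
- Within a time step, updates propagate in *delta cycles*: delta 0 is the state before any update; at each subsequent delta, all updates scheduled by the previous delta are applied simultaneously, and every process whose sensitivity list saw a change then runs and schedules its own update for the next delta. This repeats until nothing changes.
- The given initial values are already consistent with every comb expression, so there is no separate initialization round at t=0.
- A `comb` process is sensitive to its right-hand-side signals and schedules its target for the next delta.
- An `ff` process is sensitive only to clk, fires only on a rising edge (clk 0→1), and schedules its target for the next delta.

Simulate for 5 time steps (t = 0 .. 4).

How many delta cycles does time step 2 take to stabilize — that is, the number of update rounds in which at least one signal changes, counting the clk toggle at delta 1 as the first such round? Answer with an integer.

3

[bits: e,c,b,clk,a,d,f]
t=0: Δ0=1100101 Δ1=1101101 Δ2=1101111 Δ3=0101111 Δ4=0101110 Δ5=0111110 Δ6=0011110 | 6Δ
t=1: Δ0=0011110 Δ1=0010110 | 1Δ
t=2: Δ0=0010110 Δ1=0011110 Δ2=0011010 Δ3=1111010 | 3Δ
t=3: Δ0=1111010 Δ1=1110010 | 1Δ
t=4: Δ0=1110010 Δ1=1111010 Δ2=1111110 Δ3=0011111 Δ4=0001110 Δ5=0111110 Δ6=0011110 | 6Δ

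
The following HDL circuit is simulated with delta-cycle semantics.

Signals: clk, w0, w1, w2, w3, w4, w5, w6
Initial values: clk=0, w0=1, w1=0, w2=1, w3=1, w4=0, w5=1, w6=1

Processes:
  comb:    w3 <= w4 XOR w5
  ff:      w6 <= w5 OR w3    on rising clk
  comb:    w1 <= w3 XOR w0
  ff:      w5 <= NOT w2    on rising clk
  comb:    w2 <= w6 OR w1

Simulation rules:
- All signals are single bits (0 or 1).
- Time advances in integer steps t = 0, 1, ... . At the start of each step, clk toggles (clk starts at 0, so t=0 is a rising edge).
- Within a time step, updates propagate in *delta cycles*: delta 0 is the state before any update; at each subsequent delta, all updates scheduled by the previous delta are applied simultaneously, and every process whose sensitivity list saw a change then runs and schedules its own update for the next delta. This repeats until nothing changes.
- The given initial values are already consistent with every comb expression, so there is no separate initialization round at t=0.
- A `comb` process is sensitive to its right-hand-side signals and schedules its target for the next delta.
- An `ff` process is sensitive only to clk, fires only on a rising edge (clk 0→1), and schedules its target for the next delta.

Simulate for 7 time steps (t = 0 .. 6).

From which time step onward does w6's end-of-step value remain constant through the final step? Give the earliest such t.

t0.Δ0 w0=1 w4=0 w6=1 w1=0 clk=0 w5=1 w3=1 w2=1
t0.Δ1 w0=1 w4=0 w6=1 w1=0 clk=1 w5=1 w3=1 w2=1
t0.Δ2 w0=1 w4=0 w6=1 w1=0 clk=1 w5=0 w3=1 w2=1
t0.Δ3 w0=1 w4=0 w6=1 w1=0 clk=1 w5=0 w3=0 w2=1
t0.Δ4 w0=1 w4=0 w6=1 w1=1 clk=1 w5=0 w3=0 w2=1
t1.Δ0 w0=1 w4=0 w6=1 w1=1 clk=1 w5=0 w3=0 w2=1
t1.Δ1 w0=1 w4=0 w6=1 w1=1 clk=0 w5=0 w3=0 w2=1
t2.Δ0 w0=1 w4=0 w6=1 w1=1 clk=0 w5=0 w3=0 w2=1
t2.Δ1 w0=1 w4=0 w6=1 w1=1 clk=1 w5=0 w3=0 w2=1
t2.Δ2 w0=1 w4=0 w6=0 w1=1 clk=1 w5=0 w3=0 w2=1
t3.Δ0 w0=1 w4=0 w6=0 w1=1 clk=1 w5=0 w3=0 w2=1
t3.Δ1 w0=1 w4=0 w6=0 w1=1 clk=0 w5=0 w3=0 w2=1
t4.Δ0 w0=1 w4=0 w6=0 w1=1 clk=0 w5=0 w3=0 w2=1
t4.Δ1 w0=1 w4=0 w6=0 w1=1 clk=1 w5=0 w3=0 w2=1
t5.Δ0 w0=1 w4=0 w6=0 w1=1 clk=1 w5=0 w3=0 w2=1
t5.Δ1 w0=1 w4=0 w6=0 w1=1 clk=0 w5=0 w3=0 w2=1
t6.Δ0 w0=1 w4=0 w6=0 w1=1 clk=0 w5=0 w3=0 w2=1
t6.Δ1 w0=1 w4=0 w6=0 w1=1 clk=1 w5=0 w3=0 w2=1

2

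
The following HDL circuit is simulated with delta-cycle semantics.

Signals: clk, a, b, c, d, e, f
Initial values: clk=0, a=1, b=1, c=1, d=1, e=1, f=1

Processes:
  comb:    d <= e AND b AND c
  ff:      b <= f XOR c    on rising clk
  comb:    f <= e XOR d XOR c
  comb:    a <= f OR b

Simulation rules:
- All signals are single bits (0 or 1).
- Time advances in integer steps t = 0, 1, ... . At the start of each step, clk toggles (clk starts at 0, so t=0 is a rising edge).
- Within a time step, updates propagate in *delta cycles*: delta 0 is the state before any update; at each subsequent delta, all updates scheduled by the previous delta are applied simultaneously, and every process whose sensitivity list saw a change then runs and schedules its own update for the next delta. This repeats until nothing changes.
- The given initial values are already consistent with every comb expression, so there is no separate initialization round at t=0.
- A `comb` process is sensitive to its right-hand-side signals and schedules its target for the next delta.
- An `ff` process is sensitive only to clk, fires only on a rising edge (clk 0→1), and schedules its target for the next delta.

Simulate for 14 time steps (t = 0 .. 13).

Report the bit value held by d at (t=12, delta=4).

0

t0.Δ0 e=1 c=1 b=1 clk=0 a=1 f=1 d=1
t0.Δ1 e=1 c=1 b=1 clk=1 a=1 f=1 d=1
t0.Δ2 e=1 c=1 b=0 clk=1 a=1 f=1 d=1
t0.Δ3 e=1 c=1 b=0 clk=1 a=1 f=1 d=0
t0.Δ4 e=1 c=1 b=0 clk=1 a=1 f=0 d=0
t0.Δ5 e=1 c=1 b=0 clk=1 a=0 f=0 d=0
t1.Δ0 e=1 c=1 b=0 clk=1 a=0 f=0 d=0
t1.Δ1 e=1 c=1 b=0 clk=0 a=0 f=0 d=0
t2.Δ0 e=1 c=1 b=0 clk=0 a=0 f=0 d=0
t2.Δ1 e=1 c=1 b=0 clk=1 a=0 f=0 d=0
t2.Δ2 e=1 c=1 b=1 clk=1 a=0 f=0 d=0
t2.Δ3 e=1 c=1 b=1 clk=1 a=1 f=0 d=1
t2.Δ4 e=1 c=1 b=1 clk=1 a=1 f=1 d=1
t3.Δ0 e=1 c=1 b=1 clk=1 a=1 f=1 d=1
t3.Δ1 e=1 c=1 b=1 clk=0 a=1 f=1 d=1
t4.Δ0 e=1 c=1 b=1 clk=0 a=1 f=1 d=1
t4.Δ1 e=1 c=1 b=1 clk=1 a=1 f=1 d=1
t4.Δ2 e=1 c=1 b=0 clk=1 a=1 f=1 d=1
t4.Δ3 e=1 c=1 b=0 clk=1 a=1 f=1 d=0
t4.Δ4 e=1 c=1 b=0 clk=1 a=1 f=0 d=0
t4.Δ5 e=1 c=1 b=0 clk=1 a=0 f=0 d=0
t5.Δ0 e=1 c=1 b=0 clk=1 a=0 f=0 d=0
t5.Δ1 e=1 c=1 b=0 clk=0 a=0 f=0 d=0
t6.Δ0 e=1 c=1 b=0 clk=0 a=0 f=0 d=0
t6.Δ1 e=1 c=1 b=0 clk=1 a=0 f=0 d=0
t6.Δ2 e=1 c=1 b=1 clk=1 a=0 f=0 d=0
t6.Δ3 e=1 c=1 b=1 clk=1 a=1 f=0 d=1
t6.Δ4 e=1 c=1 b=1 clk=1 a=1 f=1 d=1
t7.Δ0 e=1 c=1 b=1 clk=1 a=1 f=1 d=1
t7.Δ1 e=1 c=1 b=1 clk=0 a=1 f=1 d=1
t8.Δ0 e=1 c=1 b=1 clk=0 a=1 f=1 d=1
t8.Δ1 e=1 c=1 b=1 clk=1 a=1 f=1 d=1
t8.Δ2 e=1 c=1 b=0 clk=1 a=1 f=1 d=1
t8.Δ3 e=1 c=1 b=0 clk=1 a=1 f=1 d=0
t8.Δ4 e=1 c=1 b=0 clk=1 a=1 f=0 d=0
t8.Δ5 e=1 c=1 b=0 clk=1 a=0 f=0 d=0
t9.Δ0 e=1 c=1 b=0 clk=1 a=0 f=0 d=0
t9.Δ1 e=1 c=1 b=0 clk=0 a=0 f=0 d=0
t10.Δ0 e=1 c=1 b=0 clk=0 a=0 f=0 d=0
t10.Δ1 e=1 c=1 b=0 clk=1 a=0 f=0 d=0
t10.Δ2 e=1 c=1 b=1 clk=1 a=0 f=0 d=0
t10.Δ3 e=1 c=1 b=1 clk=1 a=1 f=0 d=1
t10.Δ4 e=1 c=1 b=1 clk=1 a=1 f=1 d=1
t11.Δ0 e=1 c=1 b=1 clk=1 a=1 f=1 d=1
t11.Δ1 e=1 c=1 b=1 clk=0 a=1 f=1 d=1
t12.Δ0 e=1 c=1 b=1 clk=0 a=1 f=1 d=1
t12.Δ1 e=1 c=1 b=1 clk=1 a=1 f=1 d=1
t12.Δ2 e=1 c=1 b=0 clk=1 a=1 f=1 d=1
t12.Δ3 e=1 c=1 b=0 clk=1 a=1 f=1 d=0
t12.Δ4 e=1 c=1 b=0 clk=1 a=1 f=0 d=0
t12.Δ5 e=1 c=1 b=0 clk=1 a=0 f=0 d=0
t13.Δ0 e=1 c=1 b=0 clk=1 a=0 f=0 d=0
t13.Δ1 e=1 c=1 b=0 clk=0 a=0 f=0 d=0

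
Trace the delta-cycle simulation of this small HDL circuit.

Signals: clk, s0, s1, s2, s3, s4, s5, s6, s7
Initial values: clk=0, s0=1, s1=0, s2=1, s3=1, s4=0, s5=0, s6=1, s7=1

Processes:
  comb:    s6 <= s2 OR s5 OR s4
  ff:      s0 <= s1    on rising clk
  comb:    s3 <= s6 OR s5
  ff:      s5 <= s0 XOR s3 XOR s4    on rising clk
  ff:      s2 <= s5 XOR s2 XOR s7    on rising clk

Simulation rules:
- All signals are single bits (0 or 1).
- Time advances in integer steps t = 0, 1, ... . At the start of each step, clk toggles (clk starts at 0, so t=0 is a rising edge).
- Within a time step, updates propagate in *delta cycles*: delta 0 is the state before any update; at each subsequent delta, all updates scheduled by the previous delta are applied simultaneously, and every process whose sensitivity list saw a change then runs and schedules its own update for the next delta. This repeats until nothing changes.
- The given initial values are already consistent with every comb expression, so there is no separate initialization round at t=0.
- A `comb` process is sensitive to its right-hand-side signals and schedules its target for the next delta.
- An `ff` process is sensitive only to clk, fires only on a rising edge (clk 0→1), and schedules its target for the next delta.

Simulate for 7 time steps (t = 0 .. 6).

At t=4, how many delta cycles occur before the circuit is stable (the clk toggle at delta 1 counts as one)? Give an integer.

2

t=0 Δ0: s5=0 clk=0 s0=1 s2=1 s7=1 s4=0 s6=1 s1=0 s3=1
  Δ1: clk:0→1
  Δ2: s0:1→0, s2:1→0
  Δ3: s6:1→0
  Δ4: s3:1→0
  (4Δ to stable)
t=1 Δ0: s5=0 clk=1 s0=0 s2=0 s7=1 s4=0 s6=0 s1=0 s3=0
  Δ1: clk:1→0
  (1Δ to stable)
t=2 Δ0: s5=0 clk=0 s0=0 s2=0 s7=1 s4=0 s6=0 s1=0 s3=0
  Δ1: clk:0→1
  Δ2: s2:0→1
  Δ3: s6:0→1
  Δ4: s3:0→1
  (4Δ to stable)
t=3 Δ0: s5=0 clk=1 s0=0 s2=1 s7=1 s4=0 s6=1 s1=0 s3=1
  Δ1: clk:1→0
  (1Δ to stable)
t=4 Δ0: s5=0 clk=0 s0=0 s2=1 s7=1 s4=0 s6=1 s1=0 s3=1
  Δ1: clk:0→1
  Δ2: s5:0→1, s2:1→0
  (2Δ to stable)
t=5 Δ0: s5=1 clk=1 s0=0 s2=0 s7=1 s4=0 s6=1 s1=0 s3=1
  Δ1: clk:1→0
  (1Δ to stable)
t=6 Δ0: s5=1 clk=0 s0=0 s2=0 s7=1 s4=0 s6=1 s1=0 s3=1
  Δ1: clk:0→1
  (1Δ to stable)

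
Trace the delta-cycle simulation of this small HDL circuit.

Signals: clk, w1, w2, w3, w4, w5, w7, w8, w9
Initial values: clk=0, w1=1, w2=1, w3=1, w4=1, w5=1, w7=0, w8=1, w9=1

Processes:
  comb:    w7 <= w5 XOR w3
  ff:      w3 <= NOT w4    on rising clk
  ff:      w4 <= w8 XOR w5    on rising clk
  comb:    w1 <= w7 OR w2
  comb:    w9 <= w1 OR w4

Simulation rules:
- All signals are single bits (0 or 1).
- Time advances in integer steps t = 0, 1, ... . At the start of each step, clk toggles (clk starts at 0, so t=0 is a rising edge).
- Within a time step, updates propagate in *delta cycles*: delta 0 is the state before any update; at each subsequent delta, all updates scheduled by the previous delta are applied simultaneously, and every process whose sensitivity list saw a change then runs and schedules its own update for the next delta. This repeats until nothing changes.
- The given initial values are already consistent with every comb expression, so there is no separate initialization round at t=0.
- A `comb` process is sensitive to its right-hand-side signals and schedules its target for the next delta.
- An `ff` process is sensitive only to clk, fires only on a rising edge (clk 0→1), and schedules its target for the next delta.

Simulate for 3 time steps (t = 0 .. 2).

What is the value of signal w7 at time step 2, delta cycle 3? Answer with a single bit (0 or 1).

[bits: w4,w7,w5,w3,clk,w1,w2,w8,w9]
t=0: Δ0=101101111 Δ1=101111111 Δ2=001011111 Δ3=011011111 | 3Δ
t=1: Δ0=011011111 Δ1=011001111 | 1Δ
t=2: Δ0=011001111 Δ1=011011111 Δ2=011111111 Δ3=001111111 | 3Δ

0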